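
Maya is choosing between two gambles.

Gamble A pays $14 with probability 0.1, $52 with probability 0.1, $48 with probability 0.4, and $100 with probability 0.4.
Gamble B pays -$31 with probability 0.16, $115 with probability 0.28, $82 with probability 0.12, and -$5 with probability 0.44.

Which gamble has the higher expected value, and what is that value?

Gamble A ($65.80)

Gamble A = 0.1 × 14 + 0.1 × 52 + 0.4 × 48 + 0.4 × 100 = 1.4 + 5.2 + 19.2 + 40 = 65.8
Gamble B = 0.16 × (-31) + 0.28 × 115 + 0.12 × 82 + 0.44 × (-5) = -4.96 + 32.2 + 9.84 − 2.2 = 34.88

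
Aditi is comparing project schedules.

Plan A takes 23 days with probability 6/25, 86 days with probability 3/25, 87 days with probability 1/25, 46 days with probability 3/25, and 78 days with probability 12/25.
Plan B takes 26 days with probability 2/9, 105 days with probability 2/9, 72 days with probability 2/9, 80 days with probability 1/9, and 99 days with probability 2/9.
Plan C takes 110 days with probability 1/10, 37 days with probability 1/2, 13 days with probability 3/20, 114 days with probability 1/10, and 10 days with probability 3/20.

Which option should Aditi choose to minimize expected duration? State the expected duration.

Plan C (44.35 days)

Plan A = 6/25 × 23 + 3/25 × 86 + 1/25 × 87 + 3/25 × 46 + 12/25 × 78 = 5.52 + 10.32 + 3.48 + 5.52 + 37.44 = 62.28
Plan B = 2/9 × 26 + 2/9 × 105 + 2/9 × 72 + 1/9 × 80 + 2/9 × 99 = 5.7778 + 23.3333 + 16 + 8.8889 + 22 = 76
Plan C = 1/10 × 110 + 1/2 × 37 + 3/20 × 13 + 1/10 × 114 + 3/20 × 10 = 11 + 18.5 + 1.95 + 11.4 + 1.5 = 44.35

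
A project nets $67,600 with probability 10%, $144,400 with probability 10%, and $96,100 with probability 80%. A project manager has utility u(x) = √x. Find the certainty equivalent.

$97,344

E[u] = 0.1·√67600 + 0.1·√144400 + 0.8·√96100 = 0.1·260 + 0.1·380 + 0.8·310 = 312
CE = (312)² = 97344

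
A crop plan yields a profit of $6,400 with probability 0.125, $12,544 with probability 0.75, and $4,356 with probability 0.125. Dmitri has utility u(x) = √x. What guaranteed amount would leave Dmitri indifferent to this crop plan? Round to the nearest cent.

E[u] = 0.125·√6400 + 0.75·√12544 + 0.125·√4356 = 0.125·80 + 0.75·112 + 0.125·66 = 102.25
CE = (102.25)² = 10455.0625

$10,455.06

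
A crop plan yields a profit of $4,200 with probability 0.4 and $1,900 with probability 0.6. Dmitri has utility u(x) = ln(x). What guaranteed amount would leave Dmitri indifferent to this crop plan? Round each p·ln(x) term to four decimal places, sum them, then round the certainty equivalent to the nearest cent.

$2,609.46

E[u] = 0.4·ln(4200) + 0.6·ln(1900) = 3.3371 + 4.5298 = 7.8669
CE = e^7.8669 ≈ 2609.46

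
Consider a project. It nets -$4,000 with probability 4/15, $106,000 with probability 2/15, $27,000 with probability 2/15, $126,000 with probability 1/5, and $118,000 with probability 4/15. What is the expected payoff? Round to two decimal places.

EV = 4/15 × (-4000) + 2/15 × 106000 + 2/15 × 27000 + 1/5 × 126000 + 4/15 × 118000 = -1066.6667 + 14133.3333 + 3600 + 25200 + 31466.6667 = 73333.3333

$73,333.33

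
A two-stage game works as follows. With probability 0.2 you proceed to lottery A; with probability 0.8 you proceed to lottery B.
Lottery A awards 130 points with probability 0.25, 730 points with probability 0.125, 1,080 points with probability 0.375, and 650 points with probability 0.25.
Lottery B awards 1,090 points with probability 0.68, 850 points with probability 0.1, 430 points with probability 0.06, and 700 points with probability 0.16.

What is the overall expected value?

909.45 points

EV(A) = 0.25 × 130 + 0.125 × 730 + 0.375 × 1080 + 0.25 × 650 = 32.5 + 91.25 + 405 + 162.5 = 691.25
EV(B) = 0.68 × 1090 + 0.1 × 850 + 0.06 × 430 + 0.16 × 700 = 741.2 + 85 + 25.8 + 112 = 964
Overall = 0.2 × 691.25 + 0.8 × 964 = 138.25 + 771.2 = 909.45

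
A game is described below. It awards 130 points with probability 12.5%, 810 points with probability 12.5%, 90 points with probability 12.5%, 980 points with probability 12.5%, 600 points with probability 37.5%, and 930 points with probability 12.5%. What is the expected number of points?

EV = 0.125 × 130 + 0.125 × 810 + 0.125 × 90 + 0.125 × 980 + 0.375 × 600 + 0.125 × 930 = 16.25 + 101.25 + 11.25 + 122.5 + 225 + 116.25 = 592.5

592.5 points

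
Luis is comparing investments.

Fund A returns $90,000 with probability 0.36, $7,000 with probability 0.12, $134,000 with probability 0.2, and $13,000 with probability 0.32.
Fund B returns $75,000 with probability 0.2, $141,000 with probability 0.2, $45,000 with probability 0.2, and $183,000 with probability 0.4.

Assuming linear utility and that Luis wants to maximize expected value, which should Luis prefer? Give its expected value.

Fund A = 0.36 × 90000 + 0.12 × 7000 + 0.2 × 134000 + 0.32 × 13000 = 32400 + 840 + 26800 + 4160 = 64200
Fund B = 0.2 × 75000 + 0.2 × 141000 + 0.2 × 45000 + 0.4 × 183000 = 15000 + 28200 + 9000 + 73200 = 125400

Fund B ($125,400)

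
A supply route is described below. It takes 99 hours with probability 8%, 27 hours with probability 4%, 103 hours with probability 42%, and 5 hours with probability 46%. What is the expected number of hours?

EV = 0.08 × 99 + 0.04 × 27 + 0.42 × 103 + 0.46 × 5 = 7.92 + 1.08 + 43.26 + 2.3 = 54.56

54.56 hours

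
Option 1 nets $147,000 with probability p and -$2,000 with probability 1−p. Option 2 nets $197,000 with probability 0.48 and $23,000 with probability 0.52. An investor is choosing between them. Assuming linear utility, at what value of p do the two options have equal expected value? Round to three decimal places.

p = 0.728

EV(Option 2) = 0.48 × 197000 + 0.52 × 23000 = 94560 + 11960 = 106520
p·147000 + (1−p)·(-2000) = 106520
149000p − 2000 = 106520
p = (106520 + 2000) / 149000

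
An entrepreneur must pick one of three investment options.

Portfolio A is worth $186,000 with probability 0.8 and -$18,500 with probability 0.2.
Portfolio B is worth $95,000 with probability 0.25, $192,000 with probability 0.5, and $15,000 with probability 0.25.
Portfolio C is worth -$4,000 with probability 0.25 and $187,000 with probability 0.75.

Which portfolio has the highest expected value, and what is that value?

Portfolio A = 0.8 × 186000 + 0.2 × (-18500) = 148800 − 3700 = 145100
Portfolio B = 0.25 × 95000 + 0.5 × 192000 + 0.25 × 15000 = 23750 + 96000 + 3750 = 123500
Portfolio C = 0.25 × (-4000) + 0.75 × 187000 = -1000 + 140250 = 139250

Portfolio A ($145,100)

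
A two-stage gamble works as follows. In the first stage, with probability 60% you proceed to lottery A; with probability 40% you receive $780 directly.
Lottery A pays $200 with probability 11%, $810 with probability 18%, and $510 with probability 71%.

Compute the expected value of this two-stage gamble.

$629.94

EV(A) = 0.11 × 200 + 0.18 × 810 + 0.71 × 510 = 22 + 145.8 + 362.1 = 529.9
Branch B: 780 (certain)
Overall = 0.6 × 529.9 + 0.4 × 780 = 317.94 + 312 = 629.94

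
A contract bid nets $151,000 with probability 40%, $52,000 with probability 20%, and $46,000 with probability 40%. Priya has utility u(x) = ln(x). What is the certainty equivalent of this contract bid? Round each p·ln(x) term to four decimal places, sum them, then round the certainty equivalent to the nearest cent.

E[u] = 0.4·ln(151000) + 0.2·ln(52000) + 0.4·ln(46000) = 4.7700 + 2.1718 + 4.2946 = 11.2364
CE = e^11.2364 ≈ 75841.43

$75,841.43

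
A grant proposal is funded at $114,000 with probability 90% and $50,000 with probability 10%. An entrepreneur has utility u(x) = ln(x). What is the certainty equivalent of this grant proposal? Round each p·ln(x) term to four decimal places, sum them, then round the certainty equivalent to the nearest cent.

E[u] = 0.9·ln(114000) + 0.1·ln(50000) = 10.4796 + 1.0820 = 11.5616
CE = e^11.5616 ≈ 104987.86

$104,987.86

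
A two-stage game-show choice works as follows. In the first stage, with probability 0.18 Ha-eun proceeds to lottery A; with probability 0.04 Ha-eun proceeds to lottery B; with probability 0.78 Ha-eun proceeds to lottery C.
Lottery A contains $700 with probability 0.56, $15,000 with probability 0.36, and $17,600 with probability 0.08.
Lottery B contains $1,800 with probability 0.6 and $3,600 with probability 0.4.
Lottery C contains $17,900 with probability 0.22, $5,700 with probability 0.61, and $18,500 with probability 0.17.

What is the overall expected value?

EV(A) = 0.56 × 700 + 0.36 × 15000 + 0.08 × 17600 = 392 + 5400 + 1408 = 7200
EV(B) = 0.6 × 1800 + 0.4 × 3600 = 1080 + 1440 = 2520
EV(C) = 0.22 × 17900 + 0.61 × 5700 + 0.17 × 18500 = 3938 + 3477 + 3145 = 10560
Overall = 0.18 × 7200 + 0.04 × 2520 + 0.78 × 10560 = 1296 + 100.8 + 8236.8 = 9633.6

$9,633.60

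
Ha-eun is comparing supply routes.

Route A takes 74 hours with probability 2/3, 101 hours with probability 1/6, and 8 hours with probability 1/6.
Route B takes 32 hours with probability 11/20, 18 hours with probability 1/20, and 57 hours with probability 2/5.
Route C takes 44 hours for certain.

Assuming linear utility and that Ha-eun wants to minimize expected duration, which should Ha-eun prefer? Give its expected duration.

Route A = 2/3 × 74 + 1/6 × 101 + 1/6 × 8 = 49.3333 + 16.8333 + 1.3333 = 67.5
Route B = 11/20 × 32 + 1/20 × 18 + 2/5 × 57 = 17.6 + 0.9 + 22.8 = 41.3
Route C: 44 (certain)

Route B (41.3 hours)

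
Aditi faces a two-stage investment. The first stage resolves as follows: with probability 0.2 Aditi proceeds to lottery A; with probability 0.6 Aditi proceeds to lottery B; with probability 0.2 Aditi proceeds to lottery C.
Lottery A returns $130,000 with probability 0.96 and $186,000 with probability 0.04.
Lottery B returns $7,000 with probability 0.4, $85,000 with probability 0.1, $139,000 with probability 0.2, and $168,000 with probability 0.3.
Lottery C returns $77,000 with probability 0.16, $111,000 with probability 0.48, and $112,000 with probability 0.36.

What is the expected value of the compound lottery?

$101,332

EV(A) = 0.96 × 130000 + 0.04 × 186000 = 124800 + 7440 = 132240
EV(B) = 0.4 × 7000 + 0.1 × 85000 + 0.2 × 139000 + 0.3 × 168000 = 2800 + 8500 + 27800 + 50400 = 89500
EV(C) = 0.16 × 77000 + 0.48 × 111000 + 0.36 × 112000 = 12320 + 53280 + 40320 = 105920
Overall = 0.2 × 132240 + 0.6 × 89500 + 0.2 × 105920 = 26448 + 53700 + 21184 = 101332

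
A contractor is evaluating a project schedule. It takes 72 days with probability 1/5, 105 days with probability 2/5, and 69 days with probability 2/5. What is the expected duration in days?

EV = 1/5 × 72 + 2/5 × 105 + 2/5 × 69 = 14.4 + 42 + 27.6 = 84

84 days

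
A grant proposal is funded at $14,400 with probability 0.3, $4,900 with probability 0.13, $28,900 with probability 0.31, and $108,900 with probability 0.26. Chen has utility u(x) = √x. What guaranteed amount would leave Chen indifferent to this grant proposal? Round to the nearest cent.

E[u] = 0.3·√14400 + 0.13·√4900 + 0.31·√28900 + 0.26·√108900 = 0.3·120 + 0.13·70 + 0.31·170 + 0.26·330 = 183.6
CE = (183.6)² = 33708.96

$33,708.96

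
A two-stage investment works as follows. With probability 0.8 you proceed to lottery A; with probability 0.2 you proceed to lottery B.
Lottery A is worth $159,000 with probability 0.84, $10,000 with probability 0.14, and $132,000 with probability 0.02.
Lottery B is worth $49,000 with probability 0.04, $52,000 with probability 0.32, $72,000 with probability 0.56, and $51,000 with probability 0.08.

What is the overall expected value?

EV(A) = 0.84 × 159000 + 0.14 × 10000 + 0.02 × 132000 = 133560 + 1400 + 2640 = 137600
EV(B) = 0.04 × 49000 + 0.32 × 52000 + 0.56 × 72000 + 0.08 × 51000 = 1960 + 16640 + 40320 + 4080 = 63000
Overall = 0.8 × 137600 + 0.2 × 63000 = 110080 + 12600 = 122680

$122,680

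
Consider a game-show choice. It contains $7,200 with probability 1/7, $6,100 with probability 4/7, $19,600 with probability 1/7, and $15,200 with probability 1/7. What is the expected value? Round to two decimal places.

EV = 1/7 × 7200 + 4/7 × 6100 + 1/7 × 19600 + 1/7 × 15200 = 1028.5714 + 3485.7143 + 2800 + 2171.4286 = 9485.7143

$9,485.71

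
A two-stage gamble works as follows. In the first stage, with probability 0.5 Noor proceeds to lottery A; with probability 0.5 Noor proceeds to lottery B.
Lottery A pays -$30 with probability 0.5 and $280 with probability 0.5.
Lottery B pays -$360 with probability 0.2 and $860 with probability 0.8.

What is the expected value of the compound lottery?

EV(A) = 0.5 × (-30) + 0.5 × 280 = -15 + 140 = 125
EV(B) = 0.2 × (-360) + 0.8 × 860 = -72 + 688 = 616
Overall = 0.5 × 125 + 0.5 × 616 = 62.5 + 308 = 370.5

$370.50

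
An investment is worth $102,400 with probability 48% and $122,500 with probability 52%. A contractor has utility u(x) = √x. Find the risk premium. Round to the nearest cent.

E[u] = 0.48·√102400 + 0.52·√122500 = 0.48·320 + 0.52·350 = 335.6
CE = (335.6)² = 112627.36
Risk premium = EV − CE = 112852 − 112627.36 = 224.64

$224.64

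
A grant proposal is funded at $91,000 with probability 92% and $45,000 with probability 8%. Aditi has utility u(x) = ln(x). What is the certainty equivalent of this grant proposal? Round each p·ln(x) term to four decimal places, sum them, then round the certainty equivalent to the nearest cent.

E[u] = 0.92·ln(91000) + 0.08·ln(45000) = 10.5051 + 0.8572 = 11.3623
CE = e^11.3623 ≈ 86016.98

$86,016.98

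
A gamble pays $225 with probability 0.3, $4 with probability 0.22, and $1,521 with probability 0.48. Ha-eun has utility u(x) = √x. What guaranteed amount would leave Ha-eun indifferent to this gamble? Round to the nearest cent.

$559.80

E[u] = 0.3·√225 + 0.22·√4 + 0.48·√1521 = 0.3·15 + 0.22·2 + 0.48·39 = 23.66
CE = (23.66)² = 559.7956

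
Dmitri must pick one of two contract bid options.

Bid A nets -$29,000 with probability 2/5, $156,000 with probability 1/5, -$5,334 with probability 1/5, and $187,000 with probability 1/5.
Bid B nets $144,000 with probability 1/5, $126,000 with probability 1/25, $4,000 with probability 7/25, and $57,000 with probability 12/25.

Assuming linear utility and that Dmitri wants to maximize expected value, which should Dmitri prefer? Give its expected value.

Bid A = 2/5 × (-29000) + 1/5 × 156000 + 1/5 × (-5334) + 1/5 × 187000 = -11600 + 31200 − 1066.8 + 37400 = 55933.2
Bid B = 1/5 × 144000 + 1/25 × 126000 + 7/25 × 4000 + 12/25 × 57000 = 28800 + 5040 + 1120 + 27360 = 62320

Bid B ($62,320)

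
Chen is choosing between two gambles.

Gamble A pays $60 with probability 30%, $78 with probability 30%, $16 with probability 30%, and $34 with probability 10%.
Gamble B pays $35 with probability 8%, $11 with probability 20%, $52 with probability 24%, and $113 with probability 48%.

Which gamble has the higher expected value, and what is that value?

Gamble B ($71.72)

Gamble A = 0.3 × 60 + 0.3 × 78 + 0.3 × 16 + 0.1 × 34 = 18 + 23.4 + 4.8 + 3.4 = 49.6
Gamble B = 0.08 × 35 + 0.2 × 11 + 0.24 × 52 + 0.48 × 113 = 2.8 + 2.2 + 12.48 + 54.24 = 71.72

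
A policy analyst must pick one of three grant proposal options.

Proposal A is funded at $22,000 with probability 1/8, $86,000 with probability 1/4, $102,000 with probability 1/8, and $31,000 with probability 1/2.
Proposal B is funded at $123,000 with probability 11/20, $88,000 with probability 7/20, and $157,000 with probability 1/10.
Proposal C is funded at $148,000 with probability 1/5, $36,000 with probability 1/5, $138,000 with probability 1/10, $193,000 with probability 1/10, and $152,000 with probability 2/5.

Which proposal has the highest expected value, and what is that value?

Proposal C ($130,700)

Proposal A = 1/8 × 22000 + 1/4 × 86000 + 1/8 × 102000 + 1/2 × 31000 = 2750 + 21500 + 12750 + 15500 = 52500
Proposal B = 11/20 × 123000 + 7/20 × 88000 + 1/10 × 157000 = 67650 + 30800 + 15700 = 114150
Proposal C = 1/5 × 148000 + 1/5 × 36000 + 1/10 × 138000 + 1/10 × 193000 + 2/5 × 152000 = 29600 + 7200 + 13800 + 19300 + 60800 = 130700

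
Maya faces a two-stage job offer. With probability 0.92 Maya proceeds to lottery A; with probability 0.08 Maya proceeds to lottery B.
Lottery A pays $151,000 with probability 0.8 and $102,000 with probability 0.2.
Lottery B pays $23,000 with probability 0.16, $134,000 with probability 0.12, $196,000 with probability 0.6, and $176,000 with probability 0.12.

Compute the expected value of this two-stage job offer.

$142,582.40

EV(A) = 0.8 × 151000 + 0.2 × 102000 = 120800 + 20400 = 141200
EV(B) = 0.16 × 23000 + 0.12 × 134000 + 0.6 × 196000 + 0.12 × 176000 = 3680 + 16080 + 117600 + 21120 = 158480
Overall = 0.92 × 141200 + 0.08 × 158480 = 129904 + 12678.4 = 142582.4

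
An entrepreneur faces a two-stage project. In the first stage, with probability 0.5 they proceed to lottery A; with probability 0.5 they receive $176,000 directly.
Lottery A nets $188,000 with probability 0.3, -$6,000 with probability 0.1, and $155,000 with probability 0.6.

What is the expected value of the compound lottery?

$162,400

EV(A) = 0.3 × 188000 + 0.1 × (-6000) + 0.6 × 155000 = 56400 − 600 + 93000 = 148800
Branch B: 176000 (certain)
Overall = 0.5 × 148800 + 0.5 × 176000 = 74400 + 88000 = 162400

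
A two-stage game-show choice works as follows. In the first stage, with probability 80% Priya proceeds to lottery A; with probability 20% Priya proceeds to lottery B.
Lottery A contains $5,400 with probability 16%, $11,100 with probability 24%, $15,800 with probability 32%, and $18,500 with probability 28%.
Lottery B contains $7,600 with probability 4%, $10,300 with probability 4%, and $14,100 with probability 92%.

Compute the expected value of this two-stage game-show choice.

$13,748.80

EV(A) = 0.16 × 5400 + 0.24 × 11100 + 0.32 × 15800 + 0.28 × 18500 = 864 + 2664 + 5056 + 5180 = 13764
EV(B) = 0.04 × 7600 + 0.04 × 10300 + 0.92 × 14100 = 304 + 412 + 12972 = 13688
Overall = 0.8 × 13764 + 0.2 × 13688 = 11011.2 + 2737.6 = 13748.8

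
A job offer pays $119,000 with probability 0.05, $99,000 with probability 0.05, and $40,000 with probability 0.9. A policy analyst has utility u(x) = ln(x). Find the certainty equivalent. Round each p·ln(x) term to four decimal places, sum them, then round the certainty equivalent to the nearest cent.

E[u] = 0.05·ln(119000) + 0.05·ln(99000) + 0.9·ln(40000) = 0.5843 + 0.5751 + 9.5370 = 10.6964
CE = e^10.6964 ≈ 44196.46

$44,196.46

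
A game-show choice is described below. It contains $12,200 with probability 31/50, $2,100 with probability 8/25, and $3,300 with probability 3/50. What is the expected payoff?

$8,434

EV = 31/50 × 12200 + 8/25 × 2100 + 3/50 × 3300 = 7564 + 672 + 198 = 8434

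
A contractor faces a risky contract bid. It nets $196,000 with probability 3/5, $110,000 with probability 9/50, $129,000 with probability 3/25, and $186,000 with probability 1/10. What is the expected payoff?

EV = 3/5 × 196000 + 9/50 × 110000 + 3/25 × 129000 + 1/10 × 186000 = 117600 + 19800 + 15480 + 18600 = 171480

$171,480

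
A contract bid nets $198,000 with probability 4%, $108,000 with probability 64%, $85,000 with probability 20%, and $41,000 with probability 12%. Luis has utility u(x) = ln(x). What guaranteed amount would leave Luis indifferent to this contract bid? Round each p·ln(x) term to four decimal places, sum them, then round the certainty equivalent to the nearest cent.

$93,901.35

E[u] = 0.04·ln(198000) + 0.64·ln(108000) + 0.2·ln(85000) + 0.12·ln(41000) = 0.4878 + 7.4175 + 2.2701 + 1.2746 = 11.4500
CE = e^11.4500 ≈ 93901.35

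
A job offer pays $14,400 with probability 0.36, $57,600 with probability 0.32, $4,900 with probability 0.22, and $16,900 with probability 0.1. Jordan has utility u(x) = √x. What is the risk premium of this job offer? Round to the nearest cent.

E[u] = 0.36·√14400 + 0.32·√57600 + 0.22·√4900 + 0.1·√16900 = 0.36·120 + 0.32·240 + 0.22·70 + 0.1·130 = 148.4
CE = (148.4)² = 22022.56
Risk premium = EV − CE = 26384 − 22022.56 = 4361.44

$4,361.44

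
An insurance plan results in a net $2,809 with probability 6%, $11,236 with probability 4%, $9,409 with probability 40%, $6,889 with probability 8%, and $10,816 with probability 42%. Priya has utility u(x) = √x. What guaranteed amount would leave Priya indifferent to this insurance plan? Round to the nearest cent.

E[u] = 0.06·√2809 + 0.04·√11236 + 0.4·√9409 + 0.08·√6889 + 0.42·√10816 = 0.06·53 + 0.04·106 + 0.4·97 + 0.08·83 + 0.42·104 = 96.54
CE = (96.54)² = 9319.9716

$9,319.97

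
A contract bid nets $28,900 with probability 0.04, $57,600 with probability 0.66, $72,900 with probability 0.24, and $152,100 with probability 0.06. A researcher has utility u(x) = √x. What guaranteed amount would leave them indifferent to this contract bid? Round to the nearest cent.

$64,211.56

E[u] = 0.04·√28900 + 0.66·√57600 + 0.24·√72900 + 0.06·√152100 = 0.04·170 + 0.66·240 + 0.24·270 + 0.06·390 = 253.4
CE = (253.4)² = 64211.56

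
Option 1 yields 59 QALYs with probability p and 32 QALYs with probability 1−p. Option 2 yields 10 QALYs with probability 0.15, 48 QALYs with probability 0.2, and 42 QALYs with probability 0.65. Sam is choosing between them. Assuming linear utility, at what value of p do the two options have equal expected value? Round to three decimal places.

EV(Option 2) = 0.15 × 10 + 0.2 × 48 + 0.65 × 42 = 1.5 + 9.6 + 27.3 = 38.4
p·59 + (1−p)·32 = 38.4
27p + 32 = 38.4
p = (38.4 − 32) / 27

p = 0.237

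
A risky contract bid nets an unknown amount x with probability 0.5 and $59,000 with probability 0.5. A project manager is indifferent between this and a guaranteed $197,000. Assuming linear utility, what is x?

0.5·x + 0.5·59000 = 197000
0.5·x = 197000 − 29500 = 167500
x = 167500 / 0.5 = 335000

x = $335,000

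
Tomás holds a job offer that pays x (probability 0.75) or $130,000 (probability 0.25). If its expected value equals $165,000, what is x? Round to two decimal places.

0.75·x + 0.25·130000 = 165000
0.75·x = 165000 − 32500 = 132500
x = 132500 / 0.75 = 176666.6667

x = $176,666.67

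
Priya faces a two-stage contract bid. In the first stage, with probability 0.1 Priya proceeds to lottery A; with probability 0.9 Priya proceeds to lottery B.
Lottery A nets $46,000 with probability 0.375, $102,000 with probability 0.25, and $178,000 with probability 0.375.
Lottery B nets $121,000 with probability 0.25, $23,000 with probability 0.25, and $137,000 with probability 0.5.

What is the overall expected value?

EV(A) = 0.375 × 46000 + 0.25 × 102000 + 0.375 × 178000 = 17250 + 25500 + 66750 = 109500
EV(B) = 0.25 × 121000 + 0.25 × 23000 + 0.5 × 137000 = 30250 + 5750 + 68500 = 104500
Overall = 0.1 × 109500 + 0.9 × 104500 = 10950 + 94050 = 105000

$105,000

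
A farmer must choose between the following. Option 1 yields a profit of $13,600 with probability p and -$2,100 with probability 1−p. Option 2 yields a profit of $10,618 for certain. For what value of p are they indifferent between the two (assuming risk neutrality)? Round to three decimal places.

p·13600 + (1−p)·(-2100) = 10618
15700p − 2100 = 10618
p = (10618 + 2100) / 15700

p = 0.810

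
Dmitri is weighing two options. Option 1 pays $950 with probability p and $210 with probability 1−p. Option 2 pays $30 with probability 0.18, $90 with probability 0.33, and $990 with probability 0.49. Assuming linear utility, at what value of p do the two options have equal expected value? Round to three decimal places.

p = 0.419

EV(Option 2) = 0.18 × 30 + 0.33 × 90 + 0.49 × 990 = 5.4 + 29.7 + 485.1 = 520.2
p·950 + (1−p)·210 = 520.2
740p + 210 = 520.2
p = (520.2 − 210) / 740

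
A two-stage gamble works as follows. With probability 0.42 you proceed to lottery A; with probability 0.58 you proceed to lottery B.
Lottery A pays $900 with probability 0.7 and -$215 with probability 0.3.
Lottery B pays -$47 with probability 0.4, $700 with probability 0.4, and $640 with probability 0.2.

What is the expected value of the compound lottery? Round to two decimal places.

$463.25

EV(A) = 0.7 × 900 + 0.3 × (-215) = 630 − 64.5 = 565.5
EV(B) = 0.4 × (-47) + 0.4 × 700 + 0.2 × 640 = -18.8 + 280 + 128 = 389.2
Overall = 0.42 × 565.5 + 0.58 × 389.2 = 237.51 + 225.736 = 463.246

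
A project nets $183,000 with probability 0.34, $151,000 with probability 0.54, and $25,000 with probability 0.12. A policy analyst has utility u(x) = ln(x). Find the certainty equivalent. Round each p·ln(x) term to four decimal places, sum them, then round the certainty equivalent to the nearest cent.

$129,910.37

E[u] = 0.34·ln(183000) + 0.54·ln(151000) + 0.12·ln(25000) = 4.1199 + 6.4395 + 1.2152 = 11.7746
CE = e^11.7746 ≈ 129910.37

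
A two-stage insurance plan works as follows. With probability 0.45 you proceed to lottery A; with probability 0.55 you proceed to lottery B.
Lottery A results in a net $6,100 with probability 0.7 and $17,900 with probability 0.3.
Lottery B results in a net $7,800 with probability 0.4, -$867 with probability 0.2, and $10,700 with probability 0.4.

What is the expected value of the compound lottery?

$8,312.63

EV(A) = 0.7 × 6100 + 0.3 × 17900 = 4270 + 5370 = 9640
EV(B) = 0.4 × 7800 + 0.2 × (-867) + 0.4 × 10700 = 3120 − 173.4 + 4280 = 7226.6
Overall = 0.45 × 9640 + 0.55 × 7226.6 = 4338 + 3974.63 = 8312.63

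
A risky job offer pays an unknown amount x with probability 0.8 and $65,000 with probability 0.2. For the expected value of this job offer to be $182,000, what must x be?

0.8·x + 0.2·65000 = 182000
0.8·x = 182000 − 13000 = 169000
x = 169000 / 0.8 = 211250

x = $211,250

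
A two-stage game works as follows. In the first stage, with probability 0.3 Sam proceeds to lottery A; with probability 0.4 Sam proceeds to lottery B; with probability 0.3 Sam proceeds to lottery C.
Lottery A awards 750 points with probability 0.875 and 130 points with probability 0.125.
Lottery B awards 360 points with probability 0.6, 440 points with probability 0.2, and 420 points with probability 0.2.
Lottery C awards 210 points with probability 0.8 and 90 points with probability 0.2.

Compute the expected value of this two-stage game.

EV(A) = 0.875 × 750 + 0.125 × 130 = 656.25 + 16.25 = 672.5
EV(B) = 0.6 × 360 + 0.2 × 440 + 0.2 × 420 = 216 + 88 + 84 = 388
EV(C) = 0.8 × 210 + 0.2 × 90 = 168 + 18 = 186
Overall = 0.3 × 672.5 + 0.4 × 388 + 0.3 × 186 = 201.75 + 155.2 + 55.8 = 412.75

412.75 points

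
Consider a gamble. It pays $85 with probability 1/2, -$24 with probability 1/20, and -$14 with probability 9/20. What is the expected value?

$35

EV = 1/2 × 85 + 1/20 × (-24) + 9/20 × (-14) = 42.5 − 1.2 − 6.3 = 35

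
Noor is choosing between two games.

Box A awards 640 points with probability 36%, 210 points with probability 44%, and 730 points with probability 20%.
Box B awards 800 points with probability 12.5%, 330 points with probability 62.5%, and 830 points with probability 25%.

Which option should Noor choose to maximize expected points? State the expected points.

Box A = 0.36 × 640 + 0.44 × 210 + 0.2 × 730 = 230.4 + 92.4 + 146 = 468.8
Box B = 0.125 × 800 + 0.625 × 330 + 0.25 × 830 = 100 + 206.25 + 207.5 = 513.75

Box B (513.75 points)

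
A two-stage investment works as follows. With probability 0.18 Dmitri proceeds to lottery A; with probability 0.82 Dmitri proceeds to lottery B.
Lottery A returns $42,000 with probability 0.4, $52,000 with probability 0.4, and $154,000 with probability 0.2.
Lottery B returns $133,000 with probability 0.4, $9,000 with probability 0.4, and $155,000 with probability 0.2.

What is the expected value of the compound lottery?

$84,308

EV(A) = 0.4 × 42000 + 0.4 × 52000 + 0.2 × 154000 = 16800 + 20800 + 30800 = 68400
EV(B) = 0.4 × 133000 + 0.4 × 9000 + 0.2 × 155000 = 53200 + 3600 + 31000 = 87800
Overall = 0.18 × 68400 + 0.82 × 87800 = 12312 + 71996 = 84308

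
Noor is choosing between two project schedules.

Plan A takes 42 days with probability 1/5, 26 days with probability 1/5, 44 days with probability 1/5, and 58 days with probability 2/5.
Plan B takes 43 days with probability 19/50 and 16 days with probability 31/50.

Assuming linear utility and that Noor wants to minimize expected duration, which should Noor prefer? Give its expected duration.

Plan A = 1/5 × 42 + 1/5 × 26 + 1/5 × 44 + 2/5 × 58 = 8.4 + 5.2 + 8.8 + 23.2 = 45.6
Plan B = 19/50 × 43 + 31/50 × 16 = 16.34 + 9.92 = 26.26

Plan B (26.26 days)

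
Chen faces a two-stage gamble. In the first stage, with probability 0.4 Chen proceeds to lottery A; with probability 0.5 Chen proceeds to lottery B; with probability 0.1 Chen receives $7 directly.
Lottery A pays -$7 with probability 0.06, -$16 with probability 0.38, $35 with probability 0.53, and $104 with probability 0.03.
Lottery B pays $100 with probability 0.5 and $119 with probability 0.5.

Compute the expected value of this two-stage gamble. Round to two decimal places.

$61.52

EV(A) = 0.06 × (-7) + 0.38 × (-16) + 0.53 × 35 + 0.03 × 104 = -0.42 − 6.08 + 18.55 + 3.12 = 15.17
EV(B) = 0.5 × 100 + 0.5 × 119 = 50 + 59.5 = 109.5
Branch C: 7 (certain)
Overall = 0.4 × 15.17 + 0.5 × 109.5 + 0.1 × 7 = 6.068 + 54.75 + 0.7 = 61.518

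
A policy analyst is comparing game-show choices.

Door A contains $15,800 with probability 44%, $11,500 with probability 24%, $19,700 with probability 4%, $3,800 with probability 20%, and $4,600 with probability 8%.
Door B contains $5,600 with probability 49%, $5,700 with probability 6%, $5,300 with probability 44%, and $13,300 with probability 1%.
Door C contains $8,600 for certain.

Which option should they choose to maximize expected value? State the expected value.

Door A = 0.44 × 15800 + 0.24 × 11500 + 0.04 × 19700 + 0.2 × 3800 + 0.08 × 4600 = 6952 + 2760 + 788 + 760 + 368 = 11628
Door B = 0.49 × 5600 + 0.06 × 5700 + 0.44 × 5300 + 0.01 × 13300 = 2744 + 342 + 2332 + 133 = 5551
Door C: 8600 (certain)

Door A ($11,628)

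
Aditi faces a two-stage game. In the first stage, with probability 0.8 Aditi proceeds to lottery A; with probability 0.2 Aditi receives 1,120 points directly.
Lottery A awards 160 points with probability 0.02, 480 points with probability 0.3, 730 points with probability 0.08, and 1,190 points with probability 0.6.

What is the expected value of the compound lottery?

959.68 points

EV(A) = 0.02 × 160 + 0.3 × 480 + 0.08 × 730 + 0.6 × 1190 = 3.2 + 144 + 58.4 + 714 = 919.6
Branch B: 1120 (certain)
Overall = 0.8 × 919.6 + 0.2 × 1120 = 735.68 + 224 = 959.68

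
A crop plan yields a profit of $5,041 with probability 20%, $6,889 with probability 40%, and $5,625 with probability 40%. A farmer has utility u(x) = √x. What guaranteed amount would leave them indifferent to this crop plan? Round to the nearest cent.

$5,990.76

E[u] = 0.2·√5041 + 0.4·√6889 + 0.4·√5625 = 0.2·71 + 0.4·83 + 0.4·75 = 77.4
CE = (77.4)² = 5990.76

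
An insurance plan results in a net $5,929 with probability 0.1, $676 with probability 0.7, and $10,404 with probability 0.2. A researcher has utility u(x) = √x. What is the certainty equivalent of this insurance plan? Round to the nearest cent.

$2,143.69

E[u] = 0.1·√5929 + 0.7·√676 + 0.2·√10404 = 0.1·77 + 0.7·26 + 0.2·102 = 46.3
CE = (46.3)² = 2143.69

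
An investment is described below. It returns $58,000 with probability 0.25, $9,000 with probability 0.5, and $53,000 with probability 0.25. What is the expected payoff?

$32,250

EV = 0.25 × 58000 + 0.5 × 9000 + 0.25 × 53000 = 14500 + 4500 + 13250 = 32250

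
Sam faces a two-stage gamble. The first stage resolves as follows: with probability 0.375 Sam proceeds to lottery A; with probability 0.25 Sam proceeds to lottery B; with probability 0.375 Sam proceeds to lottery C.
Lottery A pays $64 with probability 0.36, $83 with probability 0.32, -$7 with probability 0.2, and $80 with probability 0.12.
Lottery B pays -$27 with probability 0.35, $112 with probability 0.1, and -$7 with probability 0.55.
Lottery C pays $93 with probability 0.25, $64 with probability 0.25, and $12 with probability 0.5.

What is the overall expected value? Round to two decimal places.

$38.12

EV(A) = 0.36 × 64 + 0.32 × 83 + 0.2 × (-7) + 0.12 × 80 = 23.04 + 26.56 − 1.4 + 9.6 = 57.8
EV(B) = 0.35 × (-27) + 0.1 × 112 + 0.55 × (-7) = -9.45 + 11.2 − 3.85 = -2.1
EV(C) = 0.25 × 93 + 0.25 × 64 + 0.5 × 12 = 23.25 + 16 + 6 = 45.25
Overall = 0.375 × 57.8 + 0.25 × (-2.1) + 0.375 × 45.25 = 21.675 − 0.525 + 16.96875 = 38.11875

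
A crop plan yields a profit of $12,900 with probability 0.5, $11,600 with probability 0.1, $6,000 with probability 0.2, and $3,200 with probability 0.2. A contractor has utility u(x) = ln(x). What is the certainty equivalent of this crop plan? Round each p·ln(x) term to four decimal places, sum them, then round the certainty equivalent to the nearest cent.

E[u] = 0.5·ln(12900) + 0.1·ln(11600) + 0.2·ln(6000) + 0.2·ln(3200) = 4.7325 + 0.9359 + 1.7399 + 1.6142 = 9.0225
CE = e^9.0225 ≈ 8287.47

$8,287.47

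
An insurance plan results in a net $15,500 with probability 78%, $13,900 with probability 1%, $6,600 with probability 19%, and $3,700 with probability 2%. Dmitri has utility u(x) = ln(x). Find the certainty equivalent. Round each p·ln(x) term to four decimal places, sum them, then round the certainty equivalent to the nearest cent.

E[u] = 0.78·ln(15500) + 0.01·ln(13900) + 0.19·ln(6600) + 0.02·ln(3700) = 7.5259 + 0.0954 + 1.6710 + 0.1643 = 9.4566
CE = e^9.4566 ≈ 12792.32

$12,792.32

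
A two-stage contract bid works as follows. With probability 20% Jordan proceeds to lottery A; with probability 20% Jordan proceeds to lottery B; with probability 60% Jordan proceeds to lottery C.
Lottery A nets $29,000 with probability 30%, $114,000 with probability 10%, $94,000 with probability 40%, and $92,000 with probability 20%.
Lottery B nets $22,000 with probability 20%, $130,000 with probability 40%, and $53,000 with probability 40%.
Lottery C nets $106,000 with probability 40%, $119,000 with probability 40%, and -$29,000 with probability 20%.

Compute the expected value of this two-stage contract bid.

$81,260

EV(A) = 0.3 × 29000 + 0.1 × 114000 + 0.4 × 94000 + 0.2 × 92000 = 8700 + 11400 + 37600 + 18400 = 76100
EV(B) = 0.2 × 22000 + 0.4 × 130000 + 0.4 × 53000 = 4400 + 52000 + 21200 = 77600
EV(C) = 0.4 × 106000 + 0.4 × 119000 + 0.2 × (-29000) = 42400 + 47600 − 5800 = 84200
Overall = 0.2 × 76100 + 0.2 × 77600 + 0.6 × 84200 = 15220 + 15520 + 50520 = 81260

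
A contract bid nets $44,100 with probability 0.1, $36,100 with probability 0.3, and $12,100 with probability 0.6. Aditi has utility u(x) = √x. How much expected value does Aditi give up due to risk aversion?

E[u] = 0.1·√44100 + 0.3·√36100 + 0.6·√12100 = 0.1·210 + 0.3·190 + 0.6·110 = 144
CE = (144)² = 20736
Risk premium = EV − CE = 22500 − 20736 = 1764

$1,764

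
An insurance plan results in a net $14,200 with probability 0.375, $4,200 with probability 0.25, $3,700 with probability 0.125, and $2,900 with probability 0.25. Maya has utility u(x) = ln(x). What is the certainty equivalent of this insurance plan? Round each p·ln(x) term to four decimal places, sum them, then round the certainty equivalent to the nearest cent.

E[u] = 0.375·ln(14200) + 0.25·ln(4200) + 0.125·ln(3700) + 0.25·ln(2900) = 3.5854 + 2.0857 + 1.0270 + 1.9931 = 8.6912
CE = e^8.6912 ≈ 5950.32

$5,950.32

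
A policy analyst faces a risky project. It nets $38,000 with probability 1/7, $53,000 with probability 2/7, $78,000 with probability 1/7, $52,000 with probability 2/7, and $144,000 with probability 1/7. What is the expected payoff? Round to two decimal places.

$67,142.86

EV = 1/7 × 38000 + 2/7 × 53000 + 1/7 × 78000 + 2/7 × 52000 + 1/7 × 144000 = 5428.5714 + 15142.8571 + 11142.8571 + 14857.1429 + 20571.4286 = 67142.8571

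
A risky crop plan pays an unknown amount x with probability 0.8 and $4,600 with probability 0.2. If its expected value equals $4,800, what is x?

x = $4,850

0.8·x + 0.2·4600 = 4800
0.8·x = 4800 − 920 = 3880
x = 3880 / 0.8 = 4850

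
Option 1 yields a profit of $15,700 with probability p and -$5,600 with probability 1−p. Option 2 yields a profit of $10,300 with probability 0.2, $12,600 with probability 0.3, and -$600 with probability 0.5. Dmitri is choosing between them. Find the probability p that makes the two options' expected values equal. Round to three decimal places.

p = 0.523

EV(Option 2) = 0.2 × 10300 + 0.3 × 12600 + 0.5 × (-600) = 2060 + 3780 − 300 = 5540
p·15700 + (1−p)·(-5600) = 5540
21300p − 5600 = 5540
p = (5540 + 5600) / 21300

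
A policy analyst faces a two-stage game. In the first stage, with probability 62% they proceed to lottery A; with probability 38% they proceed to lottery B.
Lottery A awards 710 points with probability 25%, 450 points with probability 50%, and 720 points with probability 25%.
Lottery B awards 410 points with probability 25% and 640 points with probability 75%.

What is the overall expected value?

582.5 points

EV(A) = 0.25 × 710 + 0.5 × 450 + 0.25 × 720 = 177.5 + 225 + 180 = 582.5
EV(B) = 0.25 × 410 + 0.75 × 640 = 102.5 + 480 = 582.5
Overall = 0.62 × 582.5 + 0.38 × 582.5 = 361.15 + 221.35 = 582.5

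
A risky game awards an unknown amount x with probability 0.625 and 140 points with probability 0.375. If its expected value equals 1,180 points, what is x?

x = 1,804 points

0.625·x + 0.375·140 = 1180
0.625·x = 1180 − 52.5 = 1127.5
x = 1127.5 / 0.625 = 1804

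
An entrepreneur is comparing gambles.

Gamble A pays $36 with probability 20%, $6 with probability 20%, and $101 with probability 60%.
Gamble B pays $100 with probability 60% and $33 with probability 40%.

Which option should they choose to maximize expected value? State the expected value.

Gamble B ($73.20)

Gamble A = 0.2 × 36 + 0.2 × 6 + 0.6 × 101 = 7.2 + 1.2 + 60.6 = 69
Gamble B = 0.6 × 100 + 0.4 × 33 = 60 + 13.2 = 73.2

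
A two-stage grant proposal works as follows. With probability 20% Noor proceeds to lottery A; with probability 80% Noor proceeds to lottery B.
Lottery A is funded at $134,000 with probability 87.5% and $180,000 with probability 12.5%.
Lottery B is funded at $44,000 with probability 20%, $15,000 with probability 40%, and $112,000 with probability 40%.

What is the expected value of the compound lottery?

$75,630

EV(A) = 0.875 × 134000 + 0.125 × 180000 = 117250 + 22500 = 139750
EV(B) = 0.2 × 44000 + 0.4 × 15000 + 0.4 × 112000 = 8800 + 6000 + 44800 = 59600
Overall = 0.2 × 139750 + 0.8 × 59600 = 27950 + 47680 = 75630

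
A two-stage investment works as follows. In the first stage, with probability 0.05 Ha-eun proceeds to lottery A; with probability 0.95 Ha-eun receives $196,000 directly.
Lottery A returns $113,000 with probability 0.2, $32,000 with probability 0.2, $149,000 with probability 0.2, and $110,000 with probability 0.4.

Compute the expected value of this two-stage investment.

EV(A) = 0.2 × 113000 + 0.2 × 32000 + 0.2 × 149000 + 0.4 × 110000 = 22600 + 6400 + 29800 + 44000 = 102800
Branch B: 196000 (certain)
Overall = 0.05 × 102800 + 0.95 × 196000 = 5140 + 186200 = 191340

$191,340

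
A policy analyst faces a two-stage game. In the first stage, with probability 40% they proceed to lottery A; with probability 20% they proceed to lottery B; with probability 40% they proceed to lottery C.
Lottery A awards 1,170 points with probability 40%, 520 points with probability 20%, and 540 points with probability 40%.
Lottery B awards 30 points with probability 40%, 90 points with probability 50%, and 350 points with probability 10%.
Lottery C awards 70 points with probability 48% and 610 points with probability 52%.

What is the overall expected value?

473.92 points

EV(A) = 0.4 × 1170 + 0.2 × 520 + 0.4 × 540 = 468 + 104 + 216 = 788
EV(B) = 0.4 × 30 + 0.5 × 90 + 0.1 × 350 = 12 + 45 + 35 = 92
EV(C) = 0.48 × 70 + 0.52 × 610 = 33.6 + 317.2 = 350.8
Overall = 0.4 × 788 + 0.2 × 92 + 0.4 × 350.8 = 315.2 + 18.4 + 140.32 = 473.92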